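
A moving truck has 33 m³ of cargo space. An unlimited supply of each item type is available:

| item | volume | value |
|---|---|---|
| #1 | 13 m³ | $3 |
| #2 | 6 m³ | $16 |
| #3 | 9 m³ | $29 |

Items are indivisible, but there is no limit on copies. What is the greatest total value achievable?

Best value-per-unit is #3 at 29/9; filling with it alone gives 3×29 = 87.
Optimal mix: 1×#2 + 3×#3 → volume 33, value 103.

$103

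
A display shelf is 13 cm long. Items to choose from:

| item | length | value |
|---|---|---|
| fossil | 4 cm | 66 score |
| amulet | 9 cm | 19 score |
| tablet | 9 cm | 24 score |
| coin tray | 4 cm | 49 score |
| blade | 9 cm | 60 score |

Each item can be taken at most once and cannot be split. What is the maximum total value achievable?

This is a 0/1 knapsack; check combinations near the capacity.
- fossil+blade: length 4+9=13, value 66+60=126
- fossil+coin tray: length 4+4=8, value 66+49=115
- coin tray+blade: length 4+9=13, value 49+60=109
- fossil+tablet: length 4+9=13, value 66+24=90
- fossil+amulet: length 4+9=13, value 66+19=85
Best: 126 score.

126 score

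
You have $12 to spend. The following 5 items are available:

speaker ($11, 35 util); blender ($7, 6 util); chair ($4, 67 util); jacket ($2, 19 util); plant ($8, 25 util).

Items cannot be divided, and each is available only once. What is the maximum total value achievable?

This is a 0/1 knapsack; check combinations near the capacity.
- chair+plant: cost 4+8=12, value 67+25=92
- chair+jacket: cost 4+2=6, value 67+19=86
- blender+chair: cost 7+4=11, value 6+67=73
Best: 92 util.

92 util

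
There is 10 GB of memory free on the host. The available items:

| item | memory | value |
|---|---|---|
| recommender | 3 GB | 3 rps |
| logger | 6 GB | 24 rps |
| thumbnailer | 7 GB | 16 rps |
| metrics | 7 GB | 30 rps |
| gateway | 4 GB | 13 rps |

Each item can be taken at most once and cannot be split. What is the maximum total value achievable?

37 rps

This is a 0/1 knapsack; check combinations near the capacity.
- logger+gateway: memory 6+4=10, value 24+13=37
- recommender+metrics: memory 3+7=10, value 3+30=33
- metrics: memory 7, value 30
- recommender+logger: memory 3+6=9, value 3+24=27
- logger: memory 6, value 24
Best: 37 rps.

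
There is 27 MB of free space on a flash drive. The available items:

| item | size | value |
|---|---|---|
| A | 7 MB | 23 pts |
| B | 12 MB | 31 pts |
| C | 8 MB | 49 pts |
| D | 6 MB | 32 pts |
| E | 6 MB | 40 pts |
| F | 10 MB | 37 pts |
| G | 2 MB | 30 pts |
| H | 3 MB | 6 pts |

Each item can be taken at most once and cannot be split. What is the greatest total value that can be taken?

157 pts

This is a 0/1 knapsack; check combinations near the capacity.
- C+D+E+G+H: size 8+6+6+2+3=25, value 49+32+40+30+6=157
- C+E+F+G: size 8+6+10+2=26, value 49+40+37+30=156
- C+D+E+G: size 8+6+6+2=22, value 49+32+40+30=151
Best: 157 pts.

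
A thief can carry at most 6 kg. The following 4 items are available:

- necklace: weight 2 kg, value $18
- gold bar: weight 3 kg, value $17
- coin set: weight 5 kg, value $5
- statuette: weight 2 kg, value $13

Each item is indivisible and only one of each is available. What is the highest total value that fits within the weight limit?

$35

Check high-value combinations within 6 kg:
- necklace+gold bar: weight 2+3=5, value 18+17=35
- necklace+statuette: weight 2+2=4, value 18+13=31
- gold bar+statuette: weight 3+2=5, value 17+13=30
Best: $35.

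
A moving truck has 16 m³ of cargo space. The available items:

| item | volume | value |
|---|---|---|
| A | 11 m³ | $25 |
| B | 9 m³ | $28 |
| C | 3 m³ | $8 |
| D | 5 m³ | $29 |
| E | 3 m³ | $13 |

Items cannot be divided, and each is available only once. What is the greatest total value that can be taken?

Check high-value combinations within 16 m³:
- B+D: volume 9+5=14, value 28+29=57
- A+D: volume 11+5=16, value 25+29=54
- C+D+E: volume 3+5+3=11, value 8+29+13=50
- B+C+E: volume 9+3+3=15, value 28+8+13=49
- D+E: volume 5+3=8, value 29+13=42
Best: $57.

$57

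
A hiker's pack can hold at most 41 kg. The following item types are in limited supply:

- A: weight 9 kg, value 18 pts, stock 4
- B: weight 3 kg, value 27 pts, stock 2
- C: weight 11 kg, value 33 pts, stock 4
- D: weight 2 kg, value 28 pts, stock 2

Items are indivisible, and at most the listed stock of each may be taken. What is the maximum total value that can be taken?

Best selections within weight 41 and stock limits:
- 1×A + 2×B + 2×C + 2×D: weight 41, value 194
- 1×B + 3×C + 2×D: weight 40, value 182
- 2×B + 3×C + 1×D: weight 41, value 181
Best: 194 pts.

194 pts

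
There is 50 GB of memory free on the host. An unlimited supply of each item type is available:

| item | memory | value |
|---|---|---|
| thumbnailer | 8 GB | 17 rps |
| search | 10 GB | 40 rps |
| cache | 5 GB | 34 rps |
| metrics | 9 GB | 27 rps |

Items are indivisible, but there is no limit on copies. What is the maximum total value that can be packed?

340 rps

Best value-per-unit is cache at 34/5, and filling with it alone uses memory 10×5=50. No mix of the others beats 10×34 = 340.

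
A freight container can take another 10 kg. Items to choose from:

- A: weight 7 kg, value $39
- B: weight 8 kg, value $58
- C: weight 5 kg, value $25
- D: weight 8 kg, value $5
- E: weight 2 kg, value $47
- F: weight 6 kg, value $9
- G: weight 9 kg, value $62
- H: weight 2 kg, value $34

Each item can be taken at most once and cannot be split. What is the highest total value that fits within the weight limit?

Check high-value combinations within 10 kg:
- C+E+H: weight 5+2+2=9, value 25+47+34=106
- B+E: weight 8+2=10, value 58+47=105
- B+H: weight 8+2=10, value 58+34=92
- E+F+H: weight 2+6+2=10, value 47+9+34=90
- A+E: weight 7+2=9, value 39+47=86
Best: $106.

$106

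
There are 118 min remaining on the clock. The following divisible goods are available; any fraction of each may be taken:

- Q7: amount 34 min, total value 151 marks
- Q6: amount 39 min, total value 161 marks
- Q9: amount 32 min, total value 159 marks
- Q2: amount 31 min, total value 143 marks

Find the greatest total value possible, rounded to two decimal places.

Take in order of value per unit:
- Q9 (159/32 per unit): all 32 → value 159, running total 159.00
- Q2 (143/31 per unit): all 31 → value 143, running total 302.00
- Q7 (151/34 per unit): all 34 → value 151, running total 453.00
- Q6 (161/39 per unit): 21 of 39 → value 21×161/39 = 86.6923, running total 539.69
Total 539.69.

539.69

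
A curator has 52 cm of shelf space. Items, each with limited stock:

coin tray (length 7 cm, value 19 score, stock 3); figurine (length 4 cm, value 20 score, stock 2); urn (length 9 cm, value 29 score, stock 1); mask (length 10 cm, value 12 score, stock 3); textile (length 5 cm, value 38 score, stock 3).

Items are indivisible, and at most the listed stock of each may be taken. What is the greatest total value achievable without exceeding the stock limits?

221 score

Top feasible selections:
- 2×coin tray + 2×figurine + 1×urn + 3×textile: length 46, value 221
- 3×coin tray + 1×figurine + 1×urn + 3×textile: length 49, value 220
Best: 221 score.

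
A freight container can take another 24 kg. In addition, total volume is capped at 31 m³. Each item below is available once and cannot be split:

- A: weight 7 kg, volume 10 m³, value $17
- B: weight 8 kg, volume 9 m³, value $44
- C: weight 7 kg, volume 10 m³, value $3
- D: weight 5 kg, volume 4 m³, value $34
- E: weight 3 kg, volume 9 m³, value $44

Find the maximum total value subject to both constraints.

Feasible sets respecting both limits:
- B+D+E: weight 16, volume 22, value 122
- A+B+E: weight 18, volume 28, value 105
- A+B+D: weight 20, volume 23, value 95
Best: $122.

$122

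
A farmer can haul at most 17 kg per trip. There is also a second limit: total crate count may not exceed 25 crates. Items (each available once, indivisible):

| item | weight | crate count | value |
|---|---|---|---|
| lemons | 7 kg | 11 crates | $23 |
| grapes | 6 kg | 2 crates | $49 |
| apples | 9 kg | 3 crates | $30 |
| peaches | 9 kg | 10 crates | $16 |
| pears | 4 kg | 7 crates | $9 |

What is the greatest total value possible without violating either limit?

$81

Feasible sets respecting both limits:
- lemons+grapes+pears: weight 17, crate count 20, value 81
- grapes+apples: weight 15, crate count 5, value 79
- lemons+grapes: weight 13, crate count 13, value 72
- grapes+peaches: weight 15, crate count 12, value 65
Best: $81.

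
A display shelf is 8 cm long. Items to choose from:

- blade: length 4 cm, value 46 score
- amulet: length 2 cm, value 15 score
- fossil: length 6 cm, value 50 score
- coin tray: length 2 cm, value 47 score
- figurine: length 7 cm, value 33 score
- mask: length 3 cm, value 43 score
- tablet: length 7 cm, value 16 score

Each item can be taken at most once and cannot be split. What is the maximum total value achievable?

This is a 0/1 knapsack; check combinations near the capacity.
- blade+amulet+coin tray: length 4+2+2=8, value 46+15+47=108
- amulet+coin tray+mask: length 2+2+3=7, value 15+47+43=105
- fossil+coin tray: length 6+2=8, value 50+47=97
- blade+coin tray: length 4+2=6, value 46+47=93
- coin tray+mask: length 2+3=5, value 47+43=90
Best: 108 score.

108 score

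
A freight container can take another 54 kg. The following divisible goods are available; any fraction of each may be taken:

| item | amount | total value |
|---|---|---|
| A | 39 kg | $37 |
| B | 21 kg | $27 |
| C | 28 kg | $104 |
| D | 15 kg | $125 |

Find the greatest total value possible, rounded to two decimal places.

243.14

Take in order of value per unit:
- D (125/15 per unit): all 15 → value 125, running total 125.00
- C (104/28 per unit): all 28 → value 104, running total 229.00
- B (27/21 per unit): 11 of 21 → value 11×27/21 = 14.1429, running total 243.14
Total 243.14.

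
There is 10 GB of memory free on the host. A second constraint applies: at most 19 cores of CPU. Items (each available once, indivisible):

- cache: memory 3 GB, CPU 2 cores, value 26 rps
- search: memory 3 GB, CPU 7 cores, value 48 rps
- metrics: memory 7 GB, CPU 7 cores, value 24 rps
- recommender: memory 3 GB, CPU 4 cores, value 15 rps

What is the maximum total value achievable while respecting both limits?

89 rps

Feasible sets respecting both limits:
- cache+search+recommender: memory 9, CPU 13, value 89
- cache+search: memory 6, CPU 9, value 74
- search+metrics: memory 10, CPU 14, value 72
Best: 89 rps.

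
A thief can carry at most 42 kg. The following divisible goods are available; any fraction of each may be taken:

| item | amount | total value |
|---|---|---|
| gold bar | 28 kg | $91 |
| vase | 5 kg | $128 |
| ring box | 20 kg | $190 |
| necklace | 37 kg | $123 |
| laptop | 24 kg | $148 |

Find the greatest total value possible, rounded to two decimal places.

Take in order of value per unit:
- vase (128/5 per unit): all 5 → value 128, running total 128.00
- ring box (190/20 per unit): all 20 → value 190, running total 318.00
- laptop (148/24 per unit): 17 of 24 → value 17×148/24 = 104.8333, running total 422.83
Total 422.83.

422.83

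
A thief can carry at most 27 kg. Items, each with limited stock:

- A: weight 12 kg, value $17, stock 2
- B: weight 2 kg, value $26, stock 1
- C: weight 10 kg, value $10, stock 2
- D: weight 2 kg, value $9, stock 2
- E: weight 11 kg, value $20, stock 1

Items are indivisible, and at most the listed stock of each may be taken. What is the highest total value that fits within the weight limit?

Top feasible selections:
- 1×B + 1×C + 2×D + 1×E: weight 27, value 74
- 1×A + 1×B + 1×D + 1×E: weight 27, value 72
Best: $74.

$74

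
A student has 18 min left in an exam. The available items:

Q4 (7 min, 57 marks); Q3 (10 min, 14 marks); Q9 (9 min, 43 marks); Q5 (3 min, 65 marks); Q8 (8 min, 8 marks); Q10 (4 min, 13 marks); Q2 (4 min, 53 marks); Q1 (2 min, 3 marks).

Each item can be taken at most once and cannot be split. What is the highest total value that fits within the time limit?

188 marks

Check high-value combinations within 18 min:
- Q4+Q5+Q10+Q2: time 7+3+4+4=18, value 57+65+13+53=188
- Q4+Q5+Q2+Q1: time 7+3+4+2=16, value 57+65+53+3=178
- Q4+Q5+Q2: time 7+3+4=14, value 57+65+53=175
- Q9+Q5+Q2+Q1: time 9+3+4+2=18, value 43+65+53+3=164
- Q9+Q5+Q2: time 9+3+4=16, value 43+65+53=161
Best: 188 marks.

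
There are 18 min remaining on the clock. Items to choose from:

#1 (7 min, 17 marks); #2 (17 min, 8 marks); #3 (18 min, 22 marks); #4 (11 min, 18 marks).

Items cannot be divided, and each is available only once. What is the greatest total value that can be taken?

35 marks

Check high-value combinations within 18 min:
- #1+#4: time 7+11=18, value 17+18=35
- #3: time 18, value 22
- #4: time 11, value 18
Best: 35 marks.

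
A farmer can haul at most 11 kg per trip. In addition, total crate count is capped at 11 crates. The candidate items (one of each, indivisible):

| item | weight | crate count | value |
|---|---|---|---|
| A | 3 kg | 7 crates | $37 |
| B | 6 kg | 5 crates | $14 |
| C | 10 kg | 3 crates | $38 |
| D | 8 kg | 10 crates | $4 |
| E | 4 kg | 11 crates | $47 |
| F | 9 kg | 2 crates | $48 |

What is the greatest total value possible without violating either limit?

$48

Feasible sets respecting both limits:
- F: weight 9, crate count 2, value 48
- E: weight 4, crate count 11, value 47
- C: weight 10, crate count 3, value 38
- A: weight 3, crate count 7, value 37
Best: $48.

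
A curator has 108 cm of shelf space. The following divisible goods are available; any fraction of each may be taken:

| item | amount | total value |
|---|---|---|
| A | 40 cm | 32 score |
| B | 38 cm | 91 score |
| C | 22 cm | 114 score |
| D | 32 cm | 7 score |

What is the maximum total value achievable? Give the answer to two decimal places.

Take in order of value per unit:
- C (114/22 per unit): all 22 → value 114, running total 114.00
- B (91/38 per unit): all 38 → value 91, running total 205.00
- A (32/40 per unit): all 40 → value 32, running total 237.00
- D (7/32 per unit): 8 of 32 → value 8×7/32 = 1.7500, running total 238.75
Total 238.75.

238.75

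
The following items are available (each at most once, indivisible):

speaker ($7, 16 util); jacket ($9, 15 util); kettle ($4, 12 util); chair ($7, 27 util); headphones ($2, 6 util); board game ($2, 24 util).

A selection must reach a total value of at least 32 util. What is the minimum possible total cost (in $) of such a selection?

6

Subsets with value ≥ 32, sorted by total cost:
- kettle+board game: cost 6, value 36
- kettle+headphones+board game: cost 8, value 42
Minimum cost: 6 $.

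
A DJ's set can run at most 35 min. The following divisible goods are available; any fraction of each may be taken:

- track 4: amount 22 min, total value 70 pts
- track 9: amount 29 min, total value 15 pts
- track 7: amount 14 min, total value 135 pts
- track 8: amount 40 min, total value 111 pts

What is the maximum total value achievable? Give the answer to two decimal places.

201.82

Take in order of value per unit:
- track 7 (135/14 per unit): all 14 → value 135, running total 135.00
- track 4 (70/22 per unit): 21 of 22 → value 21×70/22 = 66.8182, running total 201.82
Total 201.82.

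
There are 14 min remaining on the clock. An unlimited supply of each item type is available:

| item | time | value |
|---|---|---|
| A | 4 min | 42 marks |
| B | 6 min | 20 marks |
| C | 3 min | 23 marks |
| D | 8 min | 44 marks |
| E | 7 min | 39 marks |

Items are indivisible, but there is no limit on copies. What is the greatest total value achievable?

130 marks

Best value-per-unit is A at 42/4; filling with it alone gives 3×42 = 126.
Optimal mix: 2×A + 2×C → time 14, value 130.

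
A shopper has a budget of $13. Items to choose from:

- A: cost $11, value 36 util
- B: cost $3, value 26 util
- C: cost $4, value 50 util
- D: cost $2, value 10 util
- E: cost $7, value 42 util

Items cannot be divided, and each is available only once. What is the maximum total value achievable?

Check high-value combinations within $13:
- C+D+E: cost 4+2+7=13, value 50+10+42=102
- C+E: cost 4+7=11, value 50+42=92
- B+C+D: cost 3+4+2=9, value 26+50+10=86
- B+D+E: cost 3+2+7=12, value 26+10+42=78
- B+C: cost 3+4=7, value 26+50=76
Best: 102 util.

102 util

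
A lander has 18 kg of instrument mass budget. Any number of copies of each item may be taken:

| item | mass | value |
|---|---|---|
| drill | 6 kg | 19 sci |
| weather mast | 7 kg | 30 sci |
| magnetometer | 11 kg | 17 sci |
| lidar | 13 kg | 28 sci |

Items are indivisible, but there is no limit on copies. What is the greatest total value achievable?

60 sci

Best value-per-unit is weather mast at 30/7, and filling with it alone uses mass 2×7=14. No mix of the others beats 2×30 = 60.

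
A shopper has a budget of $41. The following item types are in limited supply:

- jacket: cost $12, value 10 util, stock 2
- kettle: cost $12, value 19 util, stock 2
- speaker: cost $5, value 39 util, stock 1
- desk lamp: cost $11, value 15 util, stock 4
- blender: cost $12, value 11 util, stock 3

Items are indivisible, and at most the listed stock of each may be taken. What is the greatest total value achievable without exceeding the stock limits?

92 util

Best selections within cost 41 and stock limits:
- 2×kettle + 1×speaker + 1×desk lamp: cost 40, value 92
- 1×kettle + 1×speaker + 2×desk lamp: cost 39, value 88
- 2×kettle + 1×speaker + 1×blender: cost 41, value 88
Best: 92 util.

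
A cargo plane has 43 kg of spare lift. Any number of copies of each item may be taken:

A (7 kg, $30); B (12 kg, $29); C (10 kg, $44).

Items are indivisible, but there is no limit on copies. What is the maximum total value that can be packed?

$180

Best value-per-unit is C at 44/10; filling with it alone gives 4×44 = 176.
Optimal mix: 6×A → weight 42, value 180.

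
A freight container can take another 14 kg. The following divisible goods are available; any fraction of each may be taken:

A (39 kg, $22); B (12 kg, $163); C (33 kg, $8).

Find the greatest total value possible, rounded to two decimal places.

164.13

Take in order of value per unit:
- B (163/12 per unit): all 12 → value 163, running total 163.00
- A (22/39 per unit): 2 of 39 → value 2×22/39 = 1.1282, running total 164.13
Total 164.13.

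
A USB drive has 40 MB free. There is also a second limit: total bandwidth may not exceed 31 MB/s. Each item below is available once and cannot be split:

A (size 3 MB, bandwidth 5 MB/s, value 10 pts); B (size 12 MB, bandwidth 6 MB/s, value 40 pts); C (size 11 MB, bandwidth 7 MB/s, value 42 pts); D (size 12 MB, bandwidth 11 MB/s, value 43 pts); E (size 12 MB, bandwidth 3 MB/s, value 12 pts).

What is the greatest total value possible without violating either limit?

Feasible sets respecting both limits:
- A+B+C+D: size 38, bandwidth 29, value 135
- B+C+D: size 35, bandwidth 24, value 125
- A+C+D+E: size 38, bandwidth 26, value 107
Best: 135 pts.

135 pts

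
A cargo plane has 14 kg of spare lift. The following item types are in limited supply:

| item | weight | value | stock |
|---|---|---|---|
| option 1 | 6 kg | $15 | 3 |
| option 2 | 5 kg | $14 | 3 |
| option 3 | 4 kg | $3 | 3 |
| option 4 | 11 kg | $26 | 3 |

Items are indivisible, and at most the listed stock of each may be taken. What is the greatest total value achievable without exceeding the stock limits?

$31

Best selections within weight 14 and stock limits:
- 2×option 2 + 1×option 3: weight 14, value 31
- 2×option 1: weight 12, value 30
- 1×option 1 + 1×option 2: weight 11, value 29
Best: $31.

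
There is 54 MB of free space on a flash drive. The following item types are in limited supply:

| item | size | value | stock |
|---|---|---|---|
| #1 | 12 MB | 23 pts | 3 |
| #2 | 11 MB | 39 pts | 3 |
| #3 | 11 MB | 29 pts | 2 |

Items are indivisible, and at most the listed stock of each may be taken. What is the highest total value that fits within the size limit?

146 pts

Best selections within size 54 and stock limits:
- 3×#2 + 1×#3: size 44, value 146
- 1×#1 + 3×#2: size 45, value 140
Best: 146 pts.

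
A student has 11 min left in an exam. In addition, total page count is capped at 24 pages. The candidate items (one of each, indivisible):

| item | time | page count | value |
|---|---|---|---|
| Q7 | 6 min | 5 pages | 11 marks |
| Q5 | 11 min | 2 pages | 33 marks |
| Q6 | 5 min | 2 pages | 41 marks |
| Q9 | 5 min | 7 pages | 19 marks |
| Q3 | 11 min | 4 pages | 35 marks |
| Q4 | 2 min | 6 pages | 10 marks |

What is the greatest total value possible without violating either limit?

60 marks

Feasible sets respecting both limits:
- Q6+Q9: time 10, page count 9, value 60
- Q7+Q6: time 11, page count 7, value 52
- Q6+Q4: time 7, page count 8, value 51
Best: 60 marks.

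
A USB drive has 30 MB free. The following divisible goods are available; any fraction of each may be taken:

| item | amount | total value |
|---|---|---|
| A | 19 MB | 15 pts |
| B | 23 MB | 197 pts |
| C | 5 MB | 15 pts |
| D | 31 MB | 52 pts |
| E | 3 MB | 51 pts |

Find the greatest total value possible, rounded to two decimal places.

Take in order of value per unit:
- E (51/3 per unit): all 3 → value 51, running total 51.00
- B (197/23 per unit): all 23 → value 197, running total 248.00
- C (15/5 per unit): 4 of 5 → value 4×15/5 = 12.0000, running total 260.00
Total 260.00.

260.00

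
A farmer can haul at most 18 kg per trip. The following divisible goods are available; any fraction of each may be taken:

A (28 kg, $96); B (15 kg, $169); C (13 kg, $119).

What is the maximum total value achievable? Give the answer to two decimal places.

Take in order of value per unit:
- B (169/15 per unit): all 15 → value 169, running total 169.00
- C (119/13 per unit): 3 of 13 → value 3×119/13 = 27.4615, running total 196.46
Total 196.46.

196.46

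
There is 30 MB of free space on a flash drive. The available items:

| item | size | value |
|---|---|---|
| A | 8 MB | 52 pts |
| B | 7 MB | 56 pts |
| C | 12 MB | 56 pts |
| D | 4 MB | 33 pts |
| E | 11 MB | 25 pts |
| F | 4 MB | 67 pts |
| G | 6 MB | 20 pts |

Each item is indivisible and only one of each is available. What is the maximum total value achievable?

228 pts

This is a 0/1 knapsack; check combinations near the capacity.
- A+B+D+F+G: size 8+7+4+4+6=29, value 52+56+33+67+20=228
- B+C+D+F: size 7+12+4+4=27, value 56+56+33+67=212
- A+B+D+F: size 8+7+4+4=23, value 52+56+33+67=208
Best: 228 pts.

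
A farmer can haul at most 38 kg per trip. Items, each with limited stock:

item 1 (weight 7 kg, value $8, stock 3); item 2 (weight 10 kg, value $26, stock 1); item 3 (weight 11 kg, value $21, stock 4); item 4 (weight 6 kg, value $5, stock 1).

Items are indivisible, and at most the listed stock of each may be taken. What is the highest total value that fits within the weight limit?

$73

Top feasible selections:
- 1×item 2 + 2×item 3 + 1×item 4: weight 38, value 73
- 1×item 2 + 2×item 3: weight 32, value 68
- 3×item 3: weight 33, value 63
Best: $73.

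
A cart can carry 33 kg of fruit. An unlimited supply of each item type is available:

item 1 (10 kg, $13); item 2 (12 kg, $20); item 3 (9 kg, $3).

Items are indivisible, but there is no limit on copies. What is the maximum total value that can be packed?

Best value-per-unit is item 2 at 20/12; filling with it alone gives 2×20 = 40.
Optimal mix: 2×item 1 + 1×item 2 → weight 32, value 46.

$46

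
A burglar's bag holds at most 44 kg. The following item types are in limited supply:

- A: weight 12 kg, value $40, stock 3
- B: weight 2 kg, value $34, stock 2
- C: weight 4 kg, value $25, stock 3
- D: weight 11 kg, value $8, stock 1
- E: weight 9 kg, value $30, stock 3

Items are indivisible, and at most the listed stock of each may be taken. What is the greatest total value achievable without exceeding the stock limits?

$233

Top feasible selections:
- 2×B + 3×C + 3×E: weight 43, value 233
- 2×A + 2×B + 3×C: weight 40, value 223
Best: $233.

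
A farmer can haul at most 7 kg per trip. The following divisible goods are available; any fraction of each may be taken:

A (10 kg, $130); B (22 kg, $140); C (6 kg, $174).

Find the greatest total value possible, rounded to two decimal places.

187.00

Take in order of value per unit:
- C (174/6 per unit): all 6 → value 174, running total 174.00
- A (130/10 per unit): 1 of 10 → value 1×130/10 = 13.0000, running total 187.00
Total 187.00.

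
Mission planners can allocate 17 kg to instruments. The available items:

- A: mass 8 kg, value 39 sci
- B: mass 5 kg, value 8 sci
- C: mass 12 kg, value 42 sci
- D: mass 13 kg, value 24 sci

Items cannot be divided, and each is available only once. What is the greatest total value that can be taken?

Check high-value combinations within 17 kg:
- B+C: mass 5+12=17, value 8+42=50
- A+B: mass 8+5=13, value 39+8=47
- C: mass 12, value 42
- A: mass 8, value 39
- D: mass 13, value 24
Best: 50 sci.

50 sci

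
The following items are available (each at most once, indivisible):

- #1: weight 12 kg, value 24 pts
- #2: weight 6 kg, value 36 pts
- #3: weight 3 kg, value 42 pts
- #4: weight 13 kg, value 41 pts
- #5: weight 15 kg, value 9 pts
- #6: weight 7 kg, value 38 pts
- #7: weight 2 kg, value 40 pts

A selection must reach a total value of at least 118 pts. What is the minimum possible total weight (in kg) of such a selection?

Subsets with value ≥ 118, sorted by total weight:
- #2+#3+#7: weight 11, value 118
- #3+#6+#7: weight 12, value 120
Minimum weight: 11 kg.

11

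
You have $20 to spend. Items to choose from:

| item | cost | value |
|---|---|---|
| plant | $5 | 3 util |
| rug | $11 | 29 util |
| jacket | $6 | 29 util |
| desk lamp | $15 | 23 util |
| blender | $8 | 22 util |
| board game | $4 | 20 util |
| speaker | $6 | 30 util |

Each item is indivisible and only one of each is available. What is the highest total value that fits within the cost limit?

81 util

Check high-value combinations within $20:
- jacket+blender+speaker: cost 6+8+6=20, value 29+22+30=81
- jacket+board game+speaker: cost 6+4+6=16, value 29+20+30=79
- blender+board game+speaker: cost 8+4+6=18, value 22+20+30=72
Best: 81 util.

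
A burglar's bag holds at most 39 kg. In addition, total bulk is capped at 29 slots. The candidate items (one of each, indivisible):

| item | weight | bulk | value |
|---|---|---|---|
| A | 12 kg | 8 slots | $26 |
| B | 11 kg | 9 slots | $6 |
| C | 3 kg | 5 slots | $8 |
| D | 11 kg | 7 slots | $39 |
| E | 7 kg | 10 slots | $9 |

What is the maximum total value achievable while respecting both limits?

Feasible sets respecting both limits:
- A+B+C+D: weight 37, bulk 29, value 79
- A+D+E: weight 30, bulk 25, value 74
- A+C+D: weight 26, bulk 20, value 73
Best: $79.

$79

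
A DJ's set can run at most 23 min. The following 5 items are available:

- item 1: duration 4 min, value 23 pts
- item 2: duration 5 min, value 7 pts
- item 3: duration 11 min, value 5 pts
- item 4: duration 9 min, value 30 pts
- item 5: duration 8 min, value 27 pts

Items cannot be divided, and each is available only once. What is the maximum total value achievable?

Check high-value combinations within 23 min:
- item 1+item 4+item 5: duration 4+9+8=21, value 23+30+27=80
- item 2+item 4+item 5: duration 5+9+8=22, value 7+30+27=64
- item 1+item 2+item 4: duration 4+5+9=18, value 23+7+30=60
- item 1+item 2+item 5: duration 4+5+8=17, value 23+7+27=57
Best: 80 pts.

80 pts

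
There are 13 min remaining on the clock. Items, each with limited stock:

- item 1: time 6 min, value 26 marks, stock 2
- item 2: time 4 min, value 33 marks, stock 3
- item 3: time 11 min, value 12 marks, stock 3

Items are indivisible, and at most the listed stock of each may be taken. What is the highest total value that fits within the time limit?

Best selections within time 13 and stock limits:
- 3×item 2: time 12, value 99
- 2×item 2: time 8, value 66
- 1×item 1 + 1×item 2: time 10, value 59
Best: 99 marks.

99 marks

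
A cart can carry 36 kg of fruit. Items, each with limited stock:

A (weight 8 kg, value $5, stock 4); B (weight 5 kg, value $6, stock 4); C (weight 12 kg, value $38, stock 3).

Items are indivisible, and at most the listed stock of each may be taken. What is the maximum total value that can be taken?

Top feasible selections:
- 3×C: weight 36, value 114
- 2×B + 2×C: weight 34, value 88
Best: $114.

$114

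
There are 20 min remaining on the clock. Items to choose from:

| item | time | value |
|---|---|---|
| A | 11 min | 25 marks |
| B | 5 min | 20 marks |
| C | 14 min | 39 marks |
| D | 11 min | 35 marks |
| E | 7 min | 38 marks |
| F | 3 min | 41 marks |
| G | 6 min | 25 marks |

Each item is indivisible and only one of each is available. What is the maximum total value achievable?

This is a 0/1 knapsack; check combinations near the capacity.
- E+F+G: time 7+3+6=16, value 38+41+25=104
- D+F+G: time 11+3+6=20, value 35+41+25=101
- B+E+F: time 5+7+3=15, value 20+38+41=99
Best: 104 marks.

104 marks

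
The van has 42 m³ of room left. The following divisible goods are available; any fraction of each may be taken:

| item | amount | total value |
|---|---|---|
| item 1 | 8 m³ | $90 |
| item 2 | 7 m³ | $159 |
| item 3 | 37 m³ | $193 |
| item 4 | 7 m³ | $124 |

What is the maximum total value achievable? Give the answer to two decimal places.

477.32

Take in order of value per unit:
- item 2 (159/7 per unit): all 7 → value 159, running total 159.00
- item 4 (124/7 per unit): all 7 → value 124, running total 283.00
- item 1 (90/8 per unit): all 8 → value 90, running total 373.00
- item 3 (193/37 per unit): 20 of 37 → value 20×193/37 = 104.3243, running total 477.32
Total 477.32.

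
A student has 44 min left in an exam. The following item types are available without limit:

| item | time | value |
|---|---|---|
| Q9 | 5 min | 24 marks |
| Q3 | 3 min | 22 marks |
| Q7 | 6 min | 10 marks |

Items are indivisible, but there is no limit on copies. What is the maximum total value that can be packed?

Best value-per-unit is Q3 at 22/3; filling with it alone gives 14×22 = 308.
Optimal mix: 1×Q9 + 13×Q3 → time 44, value 310.

310 marks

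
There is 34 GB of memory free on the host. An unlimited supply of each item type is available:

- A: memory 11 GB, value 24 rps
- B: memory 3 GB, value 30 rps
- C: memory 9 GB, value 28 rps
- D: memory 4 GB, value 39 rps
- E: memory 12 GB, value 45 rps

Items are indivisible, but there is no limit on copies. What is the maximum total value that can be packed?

339 rps

Best value-per-unit is B at 30/3; filling with it alone gives 11×30 = 330.
Optimal mix: 10×B + 1×D → memory 34, value 339.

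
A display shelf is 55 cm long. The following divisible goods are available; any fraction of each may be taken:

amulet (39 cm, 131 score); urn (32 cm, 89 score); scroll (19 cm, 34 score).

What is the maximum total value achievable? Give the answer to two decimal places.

175.50

Take in order of value per unit:
- amulet (131/39 per unit): all 39 → value 131, running total 131.00
- urn (89/32 per unit): 16 of 32 → value 16×89/32 = 44.5000, running total 175.50
Total 175.50.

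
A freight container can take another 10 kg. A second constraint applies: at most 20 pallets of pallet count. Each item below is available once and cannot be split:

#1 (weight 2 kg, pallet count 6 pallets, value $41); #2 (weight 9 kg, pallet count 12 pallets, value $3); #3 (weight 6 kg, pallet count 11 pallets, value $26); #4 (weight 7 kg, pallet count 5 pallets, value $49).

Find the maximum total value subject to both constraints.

$90

Feasible sets respecting both limits:
- #1+#4: weight 9, pallet count 11, value 90
- #1+#3: weight 8, pallet count 17, value 67
- #4: weight 7, pallet count 5, value 49
- #1: weight 2, pallet count 6, value 41
Best: $90.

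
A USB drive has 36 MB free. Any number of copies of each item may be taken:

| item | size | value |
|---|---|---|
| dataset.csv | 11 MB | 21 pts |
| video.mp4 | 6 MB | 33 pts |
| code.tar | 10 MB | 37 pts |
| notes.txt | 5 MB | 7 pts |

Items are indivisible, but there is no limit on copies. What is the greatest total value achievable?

198 pts

Best value-per-unit is video.mp4 at 33/6, and filling with it alone uses size 6×6=36. No mix of the others beats 6×33 = 198.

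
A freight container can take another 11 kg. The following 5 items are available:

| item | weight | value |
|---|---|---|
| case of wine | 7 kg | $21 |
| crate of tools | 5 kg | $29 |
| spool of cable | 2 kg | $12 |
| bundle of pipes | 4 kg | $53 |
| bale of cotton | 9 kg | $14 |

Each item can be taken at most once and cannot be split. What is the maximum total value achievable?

Check high-value combinations within 11 kg:
- crate of tools+spool of cable+bundle of pipes: weight 5+2+4=11, value 29+12+53=94
- crate of tools+bundle of pipes: weight 5+4=9, value 29+53=82
- case of wine+bundle of pipes: weight 7+4=11, value 21+53=74
- spool of cable+bundle of pipes: weight 2+4=6, value 12+53=65
Best: $94.

$94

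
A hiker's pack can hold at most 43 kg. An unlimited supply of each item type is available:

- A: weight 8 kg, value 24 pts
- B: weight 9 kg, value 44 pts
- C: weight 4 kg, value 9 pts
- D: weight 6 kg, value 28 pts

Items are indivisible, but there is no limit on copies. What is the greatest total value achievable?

204 pts

Best value-per-unit is B at 44/9; filling with it alone gives 4×44 = 176.
Optimal mix: 4×B + 1×D → weight 42, value 204.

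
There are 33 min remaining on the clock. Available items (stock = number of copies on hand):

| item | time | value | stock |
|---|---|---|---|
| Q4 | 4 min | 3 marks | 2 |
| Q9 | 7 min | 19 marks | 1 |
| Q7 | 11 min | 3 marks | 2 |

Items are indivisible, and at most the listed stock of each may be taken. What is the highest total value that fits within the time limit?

Top feasible selections:
- 2×Q4 + 1×Q9 + 1×Q7: time 26, value 28
- 1×Q4 + 1×Q9 + 2×Q7: time 33, value 28
Best: 28 marks.

28 marks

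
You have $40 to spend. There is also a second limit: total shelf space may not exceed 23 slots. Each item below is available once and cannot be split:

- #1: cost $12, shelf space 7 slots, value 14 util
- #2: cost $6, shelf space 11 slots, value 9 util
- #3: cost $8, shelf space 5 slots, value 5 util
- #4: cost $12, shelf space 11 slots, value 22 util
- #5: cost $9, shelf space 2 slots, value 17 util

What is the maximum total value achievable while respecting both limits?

53 util

Feasible sets respecting both limits:
- #1+#4+#5: cost 33, shelf space 20, value 53
- #3+#4+#5: cost 29, shelf space 18, value 44
- #1+#3+#4: cost 32, shelf space 23, value 41
Best: 53 util.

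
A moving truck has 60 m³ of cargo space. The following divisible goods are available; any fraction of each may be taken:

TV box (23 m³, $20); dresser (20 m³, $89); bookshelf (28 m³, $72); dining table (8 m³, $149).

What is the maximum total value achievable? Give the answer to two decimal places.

313.48

Take in order of value per unit:
- dining table (149/8 per unit): all 8 → value 149, running total 149.00
- dresser (89/20 per unit): all 20 → value 89, running total 238.00
- bookshelf (72/28 per unit): all 28 → value 72, running total 310.00
- TV box (20/23 per unit): 4 of 23 → value 4×20/23 = 3.4783, running total 313.48
Total 313.48.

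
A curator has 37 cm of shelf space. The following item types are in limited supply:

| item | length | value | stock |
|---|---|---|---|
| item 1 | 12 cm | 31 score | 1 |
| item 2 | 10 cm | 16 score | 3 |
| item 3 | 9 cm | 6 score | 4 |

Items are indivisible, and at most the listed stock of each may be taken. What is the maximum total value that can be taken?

63 score

Best selections within length 37 and stock limits:
- 1×item 1 + 2×item 2: length 32, value 63
- 1×item 1 + 1×item 2 + 1×item 3: length 31, value 53
Best: 63 score.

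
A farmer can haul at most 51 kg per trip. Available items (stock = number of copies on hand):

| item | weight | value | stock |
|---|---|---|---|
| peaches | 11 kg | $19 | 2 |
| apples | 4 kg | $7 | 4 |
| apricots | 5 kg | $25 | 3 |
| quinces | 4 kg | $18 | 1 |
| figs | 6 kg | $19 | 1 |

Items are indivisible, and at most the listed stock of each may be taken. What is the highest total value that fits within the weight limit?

Top feasible selections:
- 2×peaches + 1×apples + 3×apricots + 1×quinces + 1×figs: weight 51, value 157
- 1×peaches + 3×apples + 3×apricots + 1×quinces + 1×figs: weight 48, value 152
- 2×peaches + 3×apricots + 1×quinces + 1×figs: weight 47, value 150
Best: $157.

$157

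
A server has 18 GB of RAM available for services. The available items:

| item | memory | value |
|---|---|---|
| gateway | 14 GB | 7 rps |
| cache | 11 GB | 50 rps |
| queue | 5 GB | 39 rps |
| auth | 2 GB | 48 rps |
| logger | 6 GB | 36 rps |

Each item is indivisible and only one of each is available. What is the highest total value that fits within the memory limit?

137 rps

Check high-value combinations within 18 GB:
- cache+queue+auth: memory 11+5+2=18, value 50+39+48=137
- queue+auth+logger: memory 5+2+6=13, value 39+48+36=123
- cache+auth: memory 11+2=13, value 50+48=98
Best: 137 rps.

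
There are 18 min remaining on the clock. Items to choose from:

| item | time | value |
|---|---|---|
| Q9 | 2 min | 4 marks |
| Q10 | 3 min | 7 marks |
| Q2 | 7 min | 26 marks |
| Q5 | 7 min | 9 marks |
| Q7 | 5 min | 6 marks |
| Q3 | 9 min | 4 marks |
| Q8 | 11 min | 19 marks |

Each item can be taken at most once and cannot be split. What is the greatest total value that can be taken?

45 marks

Check high-value combinations within 18 min:
- Q2+Q8: time 7+11=18, value 26+19=45
- Q9+Q10+Q2+Q7: time 2+3+7+5=17, value 4+7+26+6=43
- Q10+Q2+Q5: time 3+7+7=17, value 7+26+9=42
- Q10+Q2+Q7: time 3+7+5=15, value 7+26+6=39
- Q9+Q2+Q5: time 2+7+7=16, value 4+26+9=39
Best: 45 marks.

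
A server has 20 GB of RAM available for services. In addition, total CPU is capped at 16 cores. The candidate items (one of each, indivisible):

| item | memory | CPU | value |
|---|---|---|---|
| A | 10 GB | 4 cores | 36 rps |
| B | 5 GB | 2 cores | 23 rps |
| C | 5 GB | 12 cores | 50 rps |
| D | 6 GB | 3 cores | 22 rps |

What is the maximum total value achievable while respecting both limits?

86 rps

Feasible sets respecting both limits:
- A+C: memory 15, CPU 16, value 86
- B+C: memory 10, CPU 14, value 73
- C+D: memory 11, CPU 15, value 72
- A+B: memory 15, CPU 6, value 59
Best: 86 rps.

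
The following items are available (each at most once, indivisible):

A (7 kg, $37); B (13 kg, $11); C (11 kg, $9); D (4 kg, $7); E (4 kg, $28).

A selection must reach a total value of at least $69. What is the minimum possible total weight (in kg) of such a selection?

15

Subsets with value ≥ 69, sorted by total weight:
- A+D+E: weight 15, value 72
- A+C+E: weight 22, value 74
- A+B+E: weight 24, value 76
- A+C+D+E: weight 26, value 81
Minimum weight: 15 kg.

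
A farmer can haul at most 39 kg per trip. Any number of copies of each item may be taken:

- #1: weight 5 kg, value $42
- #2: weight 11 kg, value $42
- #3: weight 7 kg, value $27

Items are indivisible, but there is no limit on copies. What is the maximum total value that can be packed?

Best value-per-unit is #1 at 42/5, and filling with it alone uses weight 7×5=35. No mix of the others beats 7×42 = 294.

$294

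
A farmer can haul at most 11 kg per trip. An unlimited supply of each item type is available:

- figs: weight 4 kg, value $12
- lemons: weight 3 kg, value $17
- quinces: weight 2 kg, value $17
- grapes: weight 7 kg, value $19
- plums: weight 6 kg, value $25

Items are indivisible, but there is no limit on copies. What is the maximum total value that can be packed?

Best value-per-unit is quinces at 17/2; filling with it alone gives 5×17 = 85.
Optimal mix: 1×lemons + 4×quinces → weight 11, value 85.

$85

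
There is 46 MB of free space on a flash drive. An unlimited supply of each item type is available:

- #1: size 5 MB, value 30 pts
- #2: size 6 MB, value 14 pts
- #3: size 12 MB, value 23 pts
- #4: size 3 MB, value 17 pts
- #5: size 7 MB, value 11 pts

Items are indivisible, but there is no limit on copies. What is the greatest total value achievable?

274 pts

Best value-per-unit is #1 at 30/5; filling with it alone gives 9×30 = 270.
Optimal mix: 8×#1 + 2×#4 → size 46, value 274.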